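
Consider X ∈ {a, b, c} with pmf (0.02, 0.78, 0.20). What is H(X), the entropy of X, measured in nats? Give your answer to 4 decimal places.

H(X) = −Σ p·ln p.
  −(0.02)·ln(0.02) = 0.07824
  −(0.78)·ln(0.78) = 0.19380
  −(0.20)·ln(0.20) = 0.32189
Sum: 0.07824 + 0.19380 + 0.32189 = 0.5939 nats.

0.5939 nats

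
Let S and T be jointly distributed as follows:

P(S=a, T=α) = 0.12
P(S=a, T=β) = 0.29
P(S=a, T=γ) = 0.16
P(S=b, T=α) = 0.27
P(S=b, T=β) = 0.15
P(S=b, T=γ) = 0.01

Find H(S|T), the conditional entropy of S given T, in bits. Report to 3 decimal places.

Chain rule: H(S|T) = H(S,T) − H(T).
Marginals: p(S) = (0.5700, 0.4300), p(T) = (0.3900, 0.4400, 0.1700).
H(S,T) = 2.2950 bits; H(T) = 1.4855 bits.
H(S|T) = 2.2950 − 1.4855 = 0.809 bits.

0.809 bits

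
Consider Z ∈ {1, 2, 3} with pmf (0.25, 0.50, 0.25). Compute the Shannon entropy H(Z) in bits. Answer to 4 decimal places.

H(Z) = −Σ p·log₂ p.
  −(0.25)·log₂(0.25) = 0.50000
  −(0.50)·log₂(0.50) = 0.50000
  −(0.25)·log₂(0.25) = 0.50000
Sum: 0.50000 + 0.50000 + 0.50000 = 1.5000 bits.

1.5000 bits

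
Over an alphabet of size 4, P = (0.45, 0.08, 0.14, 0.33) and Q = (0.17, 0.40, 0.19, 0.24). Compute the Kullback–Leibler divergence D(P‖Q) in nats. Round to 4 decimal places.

0.3716 nats

D(P‖Q) = Σ p·ln(p/q).
  0.45·ln(0.45/0.17) = 0.43805
  0.08·ln(0.08/0.40) = -0.12876
  0.14·ln(0.14/0.19) = -0.04275
  0.33·ln(0.33/0.24) = 0.10509
D(P‖Q) = 0.3716 nats.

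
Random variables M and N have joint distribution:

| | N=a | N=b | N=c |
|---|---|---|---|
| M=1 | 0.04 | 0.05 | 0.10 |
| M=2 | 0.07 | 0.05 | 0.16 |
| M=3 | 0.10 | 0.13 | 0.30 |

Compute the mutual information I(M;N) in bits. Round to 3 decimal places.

Marginals: p(M) = (0.1900, 0.2800, 0.5300), p(N) = (0.2100, 0.2300, 0.5600).
I(M;N) = H(M) + H(N) − H(M,N).
H(M) = 1.4549, H(N) = 1.4289, H(M,N) = 2.8776.
I(M;N) = 1.4549 + 1.4289 − 2.8776 = 0.006 bits.

0.006 bits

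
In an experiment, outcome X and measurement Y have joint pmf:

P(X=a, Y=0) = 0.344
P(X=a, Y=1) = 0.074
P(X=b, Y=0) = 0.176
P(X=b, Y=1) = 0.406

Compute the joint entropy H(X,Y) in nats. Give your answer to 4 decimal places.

H(X,Y) = −Σ p(x,y)·ln p(x,y) over all 4 cells.
  cell (a,0): −0.344·ln0.344 = 0.36709
  cell (a,1): −0.074·ln0.074 = 0.19267
  cell (b,0): −0.176·ln0.176 = 0.30576
  cell (b,1): −0.406·ln0.406 = 0.36597
Sum = 1.2315 nats.

1.2315 nats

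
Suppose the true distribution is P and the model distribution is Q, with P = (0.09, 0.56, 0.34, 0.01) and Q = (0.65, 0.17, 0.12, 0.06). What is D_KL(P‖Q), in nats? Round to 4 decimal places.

D(P‖Q) = Σ p·ln(p/q).
  0.09·ln(0.09/0.65) = -0.17794
  0.56·ln(0.56/0.17) = 0.66760
  0.34·ln(0.34/0.12) = 0.35409
  0.01·ln(0.01/0.06) = -0.01792
D(P‖Q) = 0.8258 nats.

0.8258 nats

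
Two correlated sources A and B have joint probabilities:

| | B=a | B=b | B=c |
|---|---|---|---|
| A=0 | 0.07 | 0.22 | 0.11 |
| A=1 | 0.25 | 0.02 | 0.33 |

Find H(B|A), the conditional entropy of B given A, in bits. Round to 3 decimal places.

1.269 bits

Marginals: p(A) = (0.4000, 0.6000), p(B) = (0.3200, 0.2400, 0.4400).
H(B|A) = Σ p(A) · H(B|A=·).
  A=0: p=0.4000, H(B|A=0) = 1.4266
  A=1: p=0.6000, H(B|A=1) = 1.1642
Weighted sum = 1.269 bits.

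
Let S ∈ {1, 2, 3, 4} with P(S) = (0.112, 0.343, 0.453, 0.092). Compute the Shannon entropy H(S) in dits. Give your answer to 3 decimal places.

H(S) = −Σ p·log₁₀ p.
  −(0.112)·log₁₀(0.112) = 0.1065
  −(0.343)·log₁₀(0.343) = 0.1594
  −(0.453)·log₁₀(0.453) = 0.1558
  −(0.092)·log₁₀(0.092) = 0.0953
Sum: 0.1065 + 0.1594 + 0.1558 + 0.0953 = 0.517 dits.

0.517 dits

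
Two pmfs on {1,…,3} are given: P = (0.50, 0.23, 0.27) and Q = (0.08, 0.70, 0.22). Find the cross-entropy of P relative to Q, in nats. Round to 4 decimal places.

H(P,Q) = −Σ p·ln q.
  −0.50·ln(0.08) = 1.26286
  −0.23·ln(0.70) = 0.08204
  −0.27·ln(0.22) = 0.40881
H(P,Q) = 1.7537 nats.

1.7537 nats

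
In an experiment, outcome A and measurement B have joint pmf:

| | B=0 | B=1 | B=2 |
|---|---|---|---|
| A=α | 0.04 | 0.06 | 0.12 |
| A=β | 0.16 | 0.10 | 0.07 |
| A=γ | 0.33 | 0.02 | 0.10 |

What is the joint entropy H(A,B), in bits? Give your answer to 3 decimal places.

H(A,B) = −Σ p(x,y)·log₂ p(x,y) over all 9 cells.
  cell (α,0): −0.04·log₂0.04 = 0.1858
  cell (α,1): −0.06·log₂0.06 = 0.2435
  cell (α,2): −0.12·log₂0.12 = 0.3671
  cell (β,0): −0.16·log₂0.16 = 0.4230
  cell (β,1): −0.10·log₂0.10 = 0.3322
  cell (β,2): −0.07·log₂0.07 = 0.2686
  cell (γ,0): −0.33·log₂0.33 = 0.5278
  cell (γ,1): −0.02·log₂0.02 = 0.1129
  cell (γ,2): −0.10·log₂0.10 = 0.3322
Sum = 2.793 bits.

2.793 bits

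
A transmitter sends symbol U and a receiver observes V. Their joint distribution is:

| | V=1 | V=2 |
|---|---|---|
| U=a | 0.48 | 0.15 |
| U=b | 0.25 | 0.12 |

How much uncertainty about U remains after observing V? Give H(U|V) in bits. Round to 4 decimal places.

0.9444 bits

Chain rule: H(U|V) = H(U,V) − H(V).
Marginals: p(U) = (0.6300, 0.3700), p(V) = (0.7300, 0.2700).
H(U,V) = 1.7859 bits; H(V) = 0.8415 bits.
H(U|V) = 1.7859 − 0.8415 = 0.9444 bits.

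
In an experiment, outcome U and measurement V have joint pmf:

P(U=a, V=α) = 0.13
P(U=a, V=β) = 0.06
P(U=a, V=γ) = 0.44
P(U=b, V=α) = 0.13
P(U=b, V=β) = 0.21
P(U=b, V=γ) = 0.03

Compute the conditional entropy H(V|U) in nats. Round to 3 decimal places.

0.834 nats

Marginals: p(U) = (0.6300, 0.3700), p(V) = (0.2600, 0.2700, 0.4700).
H(V|U) = Σ p(U) · H(V|U=·).
  U=a: p=0.6300, H(V|U=a) = 0.8003
  U=b: p=0.3700, H(V|U=b) = 0.8927
Weighted sum = 0.834 nats.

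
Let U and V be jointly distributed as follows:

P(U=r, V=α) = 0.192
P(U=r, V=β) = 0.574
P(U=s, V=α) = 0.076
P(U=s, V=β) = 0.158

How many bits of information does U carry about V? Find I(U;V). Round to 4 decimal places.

0.0035 bits

Marginals: p(U) = (0.7660, 0.2340), p(V) = (0.2680, 0.7320).
I(U;V) = Σ p(x,y)·log₂[p(x,y)/(p(x)p(y))].
  (r,α): 0.192·log₂(0.9353) = -0.01854
  (r,β): 0.574·log₂(1.0237) = 0.01940
  (s,α): 0.076·log₂(1.2119) = 0.02107
  (s,β): 0.158·log₂(0.9224) = -0.01841
Sum = 0.0035 bits.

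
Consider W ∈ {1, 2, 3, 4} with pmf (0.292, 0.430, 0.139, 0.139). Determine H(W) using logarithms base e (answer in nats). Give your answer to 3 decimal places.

1.271 nats

H(W) = −Σ p·ln p.
  −(0.292)·ln(0.292) = 0.3595
  −(0.430)·ln(0.430) = 0.3629
  −(0.139)·ln(0.139) = 0.2743
  −(0.139)·ln(0.139) = 0.2743
Sum: 0.3595 + 0.3629 + 0.2743 + 0.2743 = 1.271 nats.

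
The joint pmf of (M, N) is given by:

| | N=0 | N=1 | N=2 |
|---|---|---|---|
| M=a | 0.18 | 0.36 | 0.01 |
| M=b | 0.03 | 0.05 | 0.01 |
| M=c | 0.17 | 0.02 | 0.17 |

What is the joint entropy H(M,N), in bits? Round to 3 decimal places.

2.459 bits

H(M,N) = −Σ p(x,y)·log₂ p(x,y) over all 9 cells.
  cell (a,0): −0.18·log₂0.18 = 0.4453
  cell (a,1): −0.36·log₂0.36 = 0.5306
  cell (a,2): −0.01·log₂0.01 = 0.0664
  cell (b,0): −0.03·log₂0.03 = 0.1518
  cell (b,1): −0.05·log₂0.05 = 0.2161
  cell (b,2): −0.01·log₂0.01 = 0.0664
  cell (c,0): −0.17·log₂0.17 = 0.4346
  cell (c,1): −0.02·log₂0.02 = 0.1129
  cell (c,2): −0.17·log₂0.17 = 0.4346
Sum = 2.459 bits.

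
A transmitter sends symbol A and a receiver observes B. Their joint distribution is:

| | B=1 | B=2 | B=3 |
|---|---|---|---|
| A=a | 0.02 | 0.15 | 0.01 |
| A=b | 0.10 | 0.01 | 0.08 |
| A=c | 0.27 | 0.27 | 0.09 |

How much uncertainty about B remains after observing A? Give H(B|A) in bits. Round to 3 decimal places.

Marginals: p(A) = (0.1800, 0.1900, 0.6300), p(B) = (0.3900, 0.4300, 0.1800).
H(B|A) = Σ p(A) · H(B|A=·).
  A=a: p=0.1800, H(B|A=a) = 0.8031
  A=b: p=0.1900, H(B|A=b) = 1.2364
  A=c: p=0.6300, H(B|A=c) = 1.4488
Weighted sum = 1.292 bits.

1.292 bits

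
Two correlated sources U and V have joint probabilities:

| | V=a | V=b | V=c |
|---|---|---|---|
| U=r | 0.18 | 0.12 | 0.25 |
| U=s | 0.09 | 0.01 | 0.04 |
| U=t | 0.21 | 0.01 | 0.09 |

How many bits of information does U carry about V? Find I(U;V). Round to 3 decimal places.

Marginals: p(U) = (0.5500, 0.1400, 0.3100), p(V) = (0.4800, 0.1400, 0.3800).
I(U;V) = H(U) + H(V) − H(U,V).
H(U) = 1.3953, H(V) = 1.4358, H(U,V) = 2.7291.
I(U;V) = 1.3953 + 1.4358 − 2.7291 = 0.102 bits.

0.102 bits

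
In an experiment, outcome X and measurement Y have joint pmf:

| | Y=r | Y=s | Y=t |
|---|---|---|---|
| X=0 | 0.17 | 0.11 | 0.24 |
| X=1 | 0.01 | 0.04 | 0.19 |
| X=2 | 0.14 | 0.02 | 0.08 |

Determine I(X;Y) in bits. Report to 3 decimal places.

0.147 bits

Marginals: p(X) = (0.5200, 0.2400, 0.2400), p(Y) = (0.3200, 0.1700, 0.5100).
I(X;Y) = Σ p(x,y)·log₂[p(x,y)/(p(x)p(y))].
  (0,r): 0.17·log₂(1.0216) = 0.0052
  (0,s): 0.11·log₂(1.2443) = 0.0347
  (0,t): 0.24·log₂(0.9050) = -0.0346
  (1,r): 0.01·log₂(0.1302) = -0.0294
  (1,s): 0.04·log₂(0.9804) = -0.0011
  (1,t): 0.19·log₂(1.5523) = 0.1205
  (2,r): 0.14·log₂(1.8229) = 0.1213
  (2,s): 0.02·log₂(0.4902) = -0.0206
  (2,t): 0.08·log₂(0.6536) = -0.0491
Sum = 0.147 bits.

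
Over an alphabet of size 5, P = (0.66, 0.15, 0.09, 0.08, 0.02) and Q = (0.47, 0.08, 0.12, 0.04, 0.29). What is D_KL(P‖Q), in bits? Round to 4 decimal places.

0.4248 bits

D(P‖Q) = Σ p·log₂(p/q).
  0.66·log₂(0.66/0.47) = 0.32327
  0.15·log₂(0.15/0.08) = 0.13603
  0.09·log₂(0.09/0.12) = -0.03735
  0.08·log₂(0.08/0.04) = 0.08000
  0.02·log₂(0.02/0.29) = -0.07716
D(P‖Q) = 0.4248 bits.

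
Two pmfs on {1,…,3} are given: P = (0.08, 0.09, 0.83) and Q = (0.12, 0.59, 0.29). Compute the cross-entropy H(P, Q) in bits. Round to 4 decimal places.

1.7955 bits

H(P,Q) = −Σ p·log₂ q.
  −0.08·log₂(0.12) = 0.24471
  −0.09·log₂(0.59) = 0.06851
  −0.83·log₂(0.29) = 1.48228
H(P,Q) = 1.7955 bits.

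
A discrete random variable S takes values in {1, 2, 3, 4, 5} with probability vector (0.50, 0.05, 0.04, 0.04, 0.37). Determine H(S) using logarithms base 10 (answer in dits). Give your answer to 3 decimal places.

0.487 dits

H(S) = −Σ p·log₁₀ p.
  −(0.50)·log₁₀(0.50) = 0.1505
  −(0.05)·log₁₀(0.05) = 0.0651
  −(0.04)·log₁₀(0.04) = 0.0559
  −(0.04)·log₁₀(0.04) = 0.0559
  −(0.37)·log₁₀(0.37) = 0.1598
Sum: 0.1505 + 0.0651 + 0.0559 + 0.0559 + 0.1598 = 0.487 dits.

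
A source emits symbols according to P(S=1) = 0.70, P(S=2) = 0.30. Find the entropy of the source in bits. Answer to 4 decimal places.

0.8813 bits

H(S) = −Σ p·log₂ p.
  −(0.70)·log₂(0.70) = 0.36020
  −(0.30)·log₂(0.30) = 0.52109
Sum: 0.36020 + 0.52109 = 0.8813 bits.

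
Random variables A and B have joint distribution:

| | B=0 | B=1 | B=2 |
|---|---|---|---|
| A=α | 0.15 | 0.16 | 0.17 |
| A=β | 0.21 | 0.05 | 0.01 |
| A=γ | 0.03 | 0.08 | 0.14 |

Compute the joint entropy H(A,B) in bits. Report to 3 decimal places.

H(A,B) = −Σ p(x,y)·log₂ p(x,y) over all 9 cells.
  cell (α,0): −0.15·log₂0.15 = 0.4105
  cell (α,1): −0.16·log₂0.16 = 0.4230
  cell (α,2): −0.17·log₂0.17 = 0.4346
  cell (β,0): −0.21·log₂0.21 = 0.4728
  cell (β,1): −0.05·log₂0.05 = 0.2161
  cell (β,2): −0.01·log₂0.01 = 0.0664
  cell (γ,0): −0.03·log₂0.03 = 0.1518
  cell (γ,1): −0.08·log₂0.08 = 0.2915
  cell (γ,2): −0.14·log₂0.14 = 0.3971
Sum = 2.864 bits.

2.864 bits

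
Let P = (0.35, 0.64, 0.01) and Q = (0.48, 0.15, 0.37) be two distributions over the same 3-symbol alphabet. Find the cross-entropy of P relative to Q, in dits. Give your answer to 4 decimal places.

H(P,Q) = −Σ p·log₁₀ q.
  −0.35·log₁₀(0.48) = 0.11157
  −0.64·log₁₀(0.15) = 0.52730
  −0.01·log₁₀(0.37) = 0.00432
H(P,Q) = 0.6432 dits.

0.6432 dits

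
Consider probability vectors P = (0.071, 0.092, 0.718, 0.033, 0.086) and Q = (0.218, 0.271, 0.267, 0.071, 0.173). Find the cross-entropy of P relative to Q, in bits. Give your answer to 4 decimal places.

2.0408 bits

H(P,Q) = −Σ p·log₂ q.
  −0.071·log₂(0.218) = 0.15603
  −0.092·log₂(0.271) = 0.17329
  −0.718·log₂(0.267) = 1.36785
  −0.033·log₂(0.071) = 0.12593
  −0.086·log₂(0.173) = 0.21768
H(P,Q) = 2.0408 bits.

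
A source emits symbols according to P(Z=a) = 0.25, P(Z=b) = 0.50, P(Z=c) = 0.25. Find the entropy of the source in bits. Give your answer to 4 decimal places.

H(Z) = −Σ p·log₂ p.
  −(0.25)·log₂(0.25) = 0.50000
  −(0.50)·log₂(0.50) = 0.50000
  −(0.25)·log₂(0.25) = 0.50000
Sum: 0.50000 + 0.50000 + 0.50000 = 1.5000 bits.

1.5000 bits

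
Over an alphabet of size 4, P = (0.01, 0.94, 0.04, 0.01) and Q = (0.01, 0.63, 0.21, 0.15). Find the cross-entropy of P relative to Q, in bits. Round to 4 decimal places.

0.8105 bits

H(P,Q) = −Σ p·log₂ q.
  −0.01·log₂(0.01) = 0.06644
  −0.94·log₂(0.63) = 0.62658
  −0.04·log₂(0.21) = 0.09006
  −0.01·log₂(0.15) = 0.02737
H(P,Q) = 0.8105 bits.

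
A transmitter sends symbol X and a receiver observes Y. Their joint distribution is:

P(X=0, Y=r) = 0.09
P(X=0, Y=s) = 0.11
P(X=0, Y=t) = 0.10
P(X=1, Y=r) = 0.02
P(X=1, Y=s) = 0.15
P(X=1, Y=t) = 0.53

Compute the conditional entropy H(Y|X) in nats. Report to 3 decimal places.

0.778 nats

Chain rule: H(Y|X) = H(X,Y) − H(X).
Marginals: p(X) = (0.3000, 0.7000), p(Y) = (0.1100, 0.2600, 0.6300).
H(X,Y) = 1.3891 nats; H(X) = 0.6109 nats.
H(Y|X) = 1.3891 − 0.6109 = 0.778 nats.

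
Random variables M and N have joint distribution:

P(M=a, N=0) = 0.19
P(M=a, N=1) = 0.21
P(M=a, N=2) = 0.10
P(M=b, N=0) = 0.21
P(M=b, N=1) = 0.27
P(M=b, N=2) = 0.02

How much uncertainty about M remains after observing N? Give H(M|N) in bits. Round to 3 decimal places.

0.952 bits

Chain rule: H(M|N) = H(M,N) − H(N).
Marginals: p(M) = (0.5000, 0.5000), p(N) = (0.4000, 0.4800, 0.1200).
H(M,N) = 2.3560 bits; H(N) = 1.4041 bits.
H(M|N) = 2.3560 − 1.4041 = 0.952 bits.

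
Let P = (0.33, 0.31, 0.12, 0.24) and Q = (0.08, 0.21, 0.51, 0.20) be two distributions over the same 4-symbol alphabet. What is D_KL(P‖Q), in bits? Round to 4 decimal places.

0.6615 bits

D(P‖Q) = Σ p·log₂(p/q).
  0.33·log₂(0.33/0.08) = 0.67465
  0.31·log₂(0.31/0.21) = 0.17418
  0.12·log₂(0.12/0.51) = -0.25050
  0.24·log₂(0.24/0.20) = 0.06313
D(P‖Q) = 0.6615 bits.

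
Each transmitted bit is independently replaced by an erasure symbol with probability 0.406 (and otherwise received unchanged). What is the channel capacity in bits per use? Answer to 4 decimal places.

0.5940 bits

Binary erasure channel: capacity C = 1 − ε.
C = 1 − 0.406 = 0.5940 bits per channel use.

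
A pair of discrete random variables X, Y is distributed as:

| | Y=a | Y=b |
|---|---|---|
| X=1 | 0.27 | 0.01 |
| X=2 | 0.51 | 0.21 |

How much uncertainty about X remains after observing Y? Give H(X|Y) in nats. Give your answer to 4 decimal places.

0.5438 nats

Marginals: p(X) = (0.2800, 0.7200), p(Y) = (0.7800, 0.2200).
H(X|Y) = Σ p(Y) · H(X|Y=·).
  Y=a: p=0.7800, H(X|Y=a) = 0.6450
  Y=b: p=0.2200, H(X|Y=b) = 0.1849
Weighted sum = 0.5438 nats.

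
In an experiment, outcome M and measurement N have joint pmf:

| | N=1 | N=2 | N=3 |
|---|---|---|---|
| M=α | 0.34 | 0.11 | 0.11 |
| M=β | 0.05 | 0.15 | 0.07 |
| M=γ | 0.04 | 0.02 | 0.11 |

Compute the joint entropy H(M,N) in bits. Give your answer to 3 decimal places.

H(M,N) = −Σ p(x,y)·log₂ p(x,y) over all 9 cells.
  cell (α,1): −0.34·log₂0.34 = 0.5292
  cell (α,2): −0.11·log₂0.11 = 0.3503
  cell (α,3): −0.11·log₂0.11 = 0.3503
  cell (β,1): −0.05·log₂0.05 = 0.2161
  cell (β,2): −0.15·log₂0.15 = 0.4105
  cell (β,3): −0.07·log₂0.07 = 0.2686
  cell (γ,1): −0.04·log₂0.04 = 0.1858
  cell (γ,2): −0.02·log₂0.02 = 0.1129
  cell (γ,3): −0.11·log₂0.11 = 0.3503
Sum = 2.774 bits.

2.774 bits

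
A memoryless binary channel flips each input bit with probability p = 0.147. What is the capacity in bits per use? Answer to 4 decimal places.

0.3977 bits

Binary symmetric channel: C = 1 − h₂(ε) where h₂ is the binary entropy function.
h₂(0.147) = −0.147·log₂0.147 − 0.853·log₂0.853 = 0.6023.
C = 1 − 0.6023 = 0.3977 bits per channel use.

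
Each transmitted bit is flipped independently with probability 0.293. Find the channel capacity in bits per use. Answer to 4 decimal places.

0.1274 bits

Binary symmetric channel: C = 1 − h₂(ε) where h₂ is the binary entropy function.
h₂(0.293) = −0.293·log₂0.293 − 0.707·log₂0.707 = 0.8726.
C = 1 − 0.8726 = 0.1274 bits per channel use.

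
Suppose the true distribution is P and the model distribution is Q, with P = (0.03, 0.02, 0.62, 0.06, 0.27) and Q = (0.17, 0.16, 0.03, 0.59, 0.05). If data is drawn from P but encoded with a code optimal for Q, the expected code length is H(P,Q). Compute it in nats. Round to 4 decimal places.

3.1044 nats

H(P,Q) = −Σ p·ln q.
  −0.03·ln(0.17) = 0.05316
  −0.02·ln(0.16) = 0.03665
  −0.62·ln(0.03) = 2.17407
  −0.06·ln(0.59) = 0.03166
  −0.27·ln(0.05) = 0.80885
H(P,Q) = 3.1044 nats.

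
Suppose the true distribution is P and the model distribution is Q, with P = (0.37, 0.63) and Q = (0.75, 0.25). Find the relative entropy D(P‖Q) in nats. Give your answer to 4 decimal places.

0.3209 nats

D(P‖Q) = Σ p·ln(p/q).
  0.37·ln(0.37/0.75) = -0.26143
  0.63·ln(0.63/0.25) = 0.58228
D(P‖Q) = 0.3209 nats.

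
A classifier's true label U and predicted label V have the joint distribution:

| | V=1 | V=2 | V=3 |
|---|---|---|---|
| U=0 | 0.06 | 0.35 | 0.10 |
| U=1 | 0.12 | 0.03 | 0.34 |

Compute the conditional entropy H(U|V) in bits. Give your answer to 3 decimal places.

0.657 bits

Marginals: p(U) = (0.5100, 0.4900), p(V) = (0.1800, 0.3800, 0.4400).
H(U|V) = Σ p(V) · H(U|V=·).
  V=1: p=0.1800, H(U|V=1) = 0.9183
  V=2: p=0.3800, H(U|V=2) = 0.3985
  V=3: p=0.4400, H(U|V=3) = 0.7732
Weighted sum = 0.657 bits.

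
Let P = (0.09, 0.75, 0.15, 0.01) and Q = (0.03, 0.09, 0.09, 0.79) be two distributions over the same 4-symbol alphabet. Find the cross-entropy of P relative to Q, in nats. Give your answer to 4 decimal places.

H(P,Q) = −Σ p·ln q.
  −0.09·ln(0.03) = 0.31559
  −0.75·ln(0.09) = 1.80596
  −0.15·ln(0.09) = 0.36119
  −0.01·ln(0.79) = 0.00236
H(P,Q) = 2.4851 nats.

2.4851 nats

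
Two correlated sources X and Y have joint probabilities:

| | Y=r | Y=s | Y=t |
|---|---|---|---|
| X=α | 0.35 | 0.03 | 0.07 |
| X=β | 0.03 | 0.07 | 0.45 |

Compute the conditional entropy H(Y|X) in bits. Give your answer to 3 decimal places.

0.896 bits

Marginals: p(X) = (0.4500, 0.5500), p(Y) = (0.3800, 0.1000, 0.5200).
H(Y|X) = Σ p(X) · H(Y|X=·).
  X=α: p=0.4500, H(Y|X=α) = 0.9600
  X=β: p=0.5500, H(Y|X=β) = 0.8443
Weighted sum = 0.896 bits.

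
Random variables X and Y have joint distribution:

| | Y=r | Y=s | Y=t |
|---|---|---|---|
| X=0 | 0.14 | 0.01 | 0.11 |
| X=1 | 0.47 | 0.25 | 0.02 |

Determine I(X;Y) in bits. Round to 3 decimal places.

0.211 bits

Marginals: p(X) = (0.2600, 0.7400), p(Y) = (0.6100, 0.2600, 0.1300).
I(X;Y) = Σ p(x,y)·log₂[p(x,y)/(p(x)p(y))].
  (0,r): 0.14·log₂(0.8827) = -0.0252
  (0,s): 0.01·log₂(0.1479) = -0.0276
  (0,t): 0.11·log₂(3.2544) = 0.1873
  (1,r): 0.47·log₂(1.0412) = 0.0274
  (1,s): 0.25·log₂(1.2994) = 0.0945
  (1,t): 0.02·log₂(0.2079) = -0.0453
Sum = 0.211 bits.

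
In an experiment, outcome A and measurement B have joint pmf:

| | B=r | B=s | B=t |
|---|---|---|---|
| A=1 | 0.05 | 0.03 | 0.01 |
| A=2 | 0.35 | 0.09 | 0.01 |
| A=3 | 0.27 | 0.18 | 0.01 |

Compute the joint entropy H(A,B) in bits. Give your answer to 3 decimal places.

2.365 bits

H(A,B) = −Σ p(x,y)·log₂ p(x,y) over all 9 cells.
  cell (1,r): −0.05·log₂0.05 = 0.2161
  cell (1,s): −0.03·log₂0.03 = 0.1518
  cell (1,t): −0.01·log₂0.01 = 0.0664
  cell (2,r): −0.35·log₂0.35 = 0.5301
  cell (2,s): −0.09·log₂0.09 = 0.3127
  cell (2,t): −0.01·log₂0.01 = 0.0664
  cell (3,r): −0.27·log₂0.27 = 0.5100
  cell (3,s): −0.18·log₂0.18 = 0.4453
  cell (3,t): −0.01·log₂0.01 = 0.0664
Sum = 2.365 bits.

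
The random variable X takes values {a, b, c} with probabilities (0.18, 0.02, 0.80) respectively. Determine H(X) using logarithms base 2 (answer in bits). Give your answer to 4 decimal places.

H(X) = −Σ p·log₂ p.
  −(0.18)·log₂(0.18) = 0.44531
  −(0.02)·log₂(0.02) = 0.11288
  −(0.80)·log₂(0.80) = 0.25754
Sum: 0.44531 + 0.11288 + 0.25754 = 0.8157 bits.

0.8157 bits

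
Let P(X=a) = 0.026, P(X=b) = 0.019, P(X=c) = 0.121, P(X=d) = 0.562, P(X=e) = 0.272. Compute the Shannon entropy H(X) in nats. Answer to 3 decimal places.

H(X) = −Σ p·ln p.
  −(0.026)·ln(0.026) = 0.0949
  −(0.019)·ln(0.019) = 0.0753
  −(0.121)·ln(0.121) = 0.2555
  −(0.562)·ln(0.562) = 0.3239
  −(0.272)·ln(0.272) = 0.3541
Sum: 0.0949 + 0.0753 + 0.2555 + 0.3239 + 0.3541 = 1.104 nats.

1.104 nats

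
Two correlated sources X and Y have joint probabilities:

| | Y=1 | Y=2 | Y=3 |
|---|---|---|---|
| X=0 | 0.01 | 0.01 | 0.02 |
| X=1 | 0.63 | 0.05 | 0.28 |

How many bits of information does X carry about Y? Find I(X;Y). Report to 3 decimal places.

0.023 bits

Marginals: p(X) = (0.0400, 0.9600), p(Y) = (0.6400, 0.0600, 0.3000).
I(X;Y) = H(X) + H(Y) − H(X,Y).
H(X) = 0.2423, H(Y) = 1.1767, H(X,Y) = 1.3960.
I(X;Y) = 0.2423 + 1.1767 − 1.3960 = 0.023 bits.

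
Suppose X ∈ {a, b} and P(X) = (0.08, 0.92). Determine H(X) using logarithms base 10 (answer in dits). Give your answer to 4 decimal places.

H(X) = −Σ p·log₁₀ p.
  −(0.08)·log₁₀(0.08) = 0.08775
  −(0.92)·log₁₀(0.92) = 0.03332
Sum: 0.08775 + 0.03332 = 0.1211 dits.

0.1211 dits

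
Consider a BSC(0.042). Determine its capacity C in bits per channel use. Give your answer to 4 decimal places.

0.7486 bits

Binary symmetric channel: C = 1 − h₂(ε) where h₂ is the binary entropy function.
h₂(0.042) = −0.042·log₂0.042 − 0.958·log₂0.958 = 0.2514.
C = 1 − 0.2514 = 0.7486 bits per channel use.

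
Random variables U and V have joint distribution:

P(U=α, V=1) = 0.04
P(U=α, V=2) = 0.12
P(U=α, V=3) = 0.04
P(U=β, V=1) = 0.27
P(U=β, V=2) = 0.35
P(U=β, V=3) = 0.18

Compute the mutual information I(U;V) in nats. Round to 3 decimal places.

0.010 nats

Marginals: p(U) = (0.2000, 0.8000), p(V) = (0.3100, 0.4700, 0.2200).
I(U;V) = Σ p(x,y)·ln[p(x,y)/(p(x)p(y))].
  (α,1): 0.04·ln(0.6452) = -0.0175
  (α,2): 0.12·ln(1.2766) = 0.0293
  (α,3): 0.04·ln(0.9091) = -0.0038
  (β,1): 0.27·ln(1.0887) = 0.0229
  (β,2): 0.35·ln(0.9309) = -0.0251
  (β,3): 0.18·ln(1.0227) = 0.0040
Sum = 0.010 nats.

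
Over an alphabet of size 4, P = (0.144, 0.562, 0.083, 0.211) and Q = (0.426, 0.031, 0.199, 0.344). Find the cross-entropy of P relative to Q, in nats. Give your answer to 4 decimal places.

H(P,Q) = −Σ p·ln q.
  −0.144·ln(0.426) = 0.12288
  −0.562·ln(0.031) = 1.95226
  −0.083·ln(0.199) = 0.13400
  −0.211·ln(0.344) = 0.22516
H(P,Q) = 2.4343 nats.

2.4343 nats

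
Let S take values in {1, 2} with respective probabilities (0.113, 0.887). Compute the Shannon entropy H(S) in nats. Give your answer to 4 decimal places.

H(S) = −Σ p·ln p.
  −(0.113)·ln(0.113) = 0.24638
  −(0.887)·ln(0.887) = 0.10636
Sum: 0.24638 + 0.10636 = 0.3527 nats.

0.3527 nats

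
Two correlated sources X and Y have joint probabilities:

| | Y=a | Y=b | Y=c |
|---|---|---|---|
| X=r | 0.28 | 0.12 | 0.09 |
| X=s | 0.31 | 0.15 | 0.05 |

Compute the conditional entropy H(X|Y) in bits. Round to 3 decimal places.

0.988 bits

Marginals: p(X) = (0.4900, 0.5100), p(Y) = (0.5900, 0.2700, 0.1400).
H(X|Y) = Σ p(Y) · H(X|Y=·).
  Y=a: p=0.5900, H(X|Y=a) = 0.9981
  Y=b: p=0.2700, H(X|Y=b) = 0.9911
  Y=c: p=0.1400, H(X|Y=c) = 0.9403
Weighted sum = 0.988 bits.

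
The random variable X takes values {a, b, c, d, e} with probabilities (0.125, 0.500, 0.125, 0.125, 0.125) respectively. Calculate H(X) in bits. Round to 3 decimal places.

2.000 bits

H(X) = −Σ p·log₂ p.
  −(0.125)·log₂(0.125) = 0.3750
  −(0.500)·log₂(0.500) = 0.5000
  −(0.125)·log₂(0.125) = 0.3750
  −(0.125)·log₂(0.125) = 0.3750
  −(0.125)·log₂(0.125) = 0.3750
Sum: 0.3750 + 0.5000 + 0.3750 + 0.3750 + 0.3750 = 2.000 bits.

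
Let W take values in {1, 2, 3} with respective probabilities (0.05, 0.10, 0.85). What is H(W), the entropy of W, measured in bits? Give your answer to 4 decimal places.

H(W) = −Σ p·log₂ p.
  −(0.05)·log₂(0.05) = 0.21610
  −(0.10)·log₂(0.10) = 0.33219
  −(0.85)·log₂(0.85) = 0.19930
Sum: 0.21610 + 0.33219 + 0.19930 = 0.7476 bits.

0.7476 bits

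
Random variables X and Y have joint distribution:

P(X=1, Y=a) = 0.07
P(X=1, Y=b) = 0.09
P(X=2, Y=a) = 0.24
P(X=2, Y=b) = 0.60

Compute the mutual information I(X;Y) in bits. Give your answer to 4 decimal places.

0.0100 bits

Marginals: p(X) = (0.1600, 0.8400), p(Y) = (0.3100, 0.6900).
I(X;Y) = Σ p(x,y)·log₂[p(x,y)/(p(x)p(y))].
  (1,a): 0.07·log₂(1.4113) = 0.03479
  (1,b): 0.09·log₂(0.8152) = -0.02653
  (2,a): 0.24·log₂(0.9217) = -0.02825
  (2,b): 0.60·log₂(1.0352) = 0.02994
Sum = 0.0100 bits.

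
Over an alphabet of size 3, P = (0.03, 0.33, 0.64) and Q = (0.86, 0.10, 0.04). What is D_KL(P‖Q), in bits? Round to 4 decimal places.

D(P‖Q) = Σ p·log₂(p/q).
  0.03·log₂(0.03/0.86) = -0.14524
  0.33·log₂(0.33/0.10) = 0.56841
  0.64·log₂(0.64/0.04) = 2.56000
D(P‖Q) = 2.9832 bits.

2.9832 bits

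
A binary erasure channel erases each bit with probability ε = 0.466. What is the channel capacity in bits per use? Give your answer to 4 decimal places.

Binary erasure channel: capacity C = 1 − ε.
C = 1 − 0.466 = 0.5340 bits per channel use.

0.5340 bits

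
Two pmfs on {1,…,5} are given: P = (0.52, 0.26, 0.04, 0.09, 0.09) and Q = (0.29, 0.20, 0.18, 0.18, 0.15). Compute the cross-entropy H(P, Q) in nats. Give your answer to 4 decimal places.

1.4558 nats

H(P,Q) = −Σ p·ln q.
  −0.52·ln(0.29) = 0.64369
  −0.26·ln(0.20) = 0.41845
  −0.04·ln(0.18) = 0.06859
  −0.09·ln(0.18) = 0.15433
  −0.09·ln(0.15) = 0.17074
H(P,Q) = 1.4558 nats.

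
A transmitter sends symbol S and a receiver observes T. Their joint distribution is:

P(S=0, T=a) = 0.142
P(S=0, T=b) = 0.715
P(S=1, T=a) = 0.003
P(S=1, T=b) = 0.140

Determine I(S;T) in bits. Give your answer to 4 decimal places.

0.0210 bits

Marginals: p(S) = (0.8570, 0.1430), p(T) = (0.1450, 0.8550).
I(S;T) = Σ p(x,y)·log₂[p(x,y)/(p(x)p(y))].
  (0,a): 0.142·log₂(1.1427) = 0.02733
  (0,b): 0.715·log₂(0.9758) = -0.02527
  (1,a): 0.003·log₂(0.1447) = -0.00837
  (1,b): 0.140·log₂(1.1451) = 0.02736
Sum = 0.0210 bits.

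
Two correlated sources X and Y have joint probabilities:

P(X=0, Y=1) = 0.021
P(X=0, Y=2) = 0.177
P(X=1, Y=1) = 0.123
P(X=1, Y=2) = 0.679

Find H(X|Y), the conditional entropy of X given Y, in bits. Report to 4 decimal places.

Marginals: p(X) = (0.1980, 0.8020), p(Y) = (0.1440, 0.8560).
H(X|Y) = Σ p(Y) · H(X|Y=·).
  Y=1: p=0.1440, H(X|Y=1) = 0.5993
  Y=2: p=0.8560, H(X|Y=2) = 0.7353
Weighted sum = 0.7157 bits.

0.7157 bits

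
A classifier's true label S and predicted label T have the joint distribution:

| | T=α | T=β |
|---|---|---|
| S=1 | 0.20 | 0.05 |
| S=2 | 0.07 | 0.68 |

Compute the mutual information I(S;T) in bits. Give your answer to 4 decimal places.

0.3254 bits

Marginals: p(S) = (0.2500, 0.7500), p(T) = (0.2700, 0.7300).
I(S;T) = Σ p(x,y)·log₂[p(x,y)/(p(x)p(y))].
  (1,α): 0.20·log₂(2.9630) = 0.31341
  (1,β): 0.05·log₂(0.2740) = -0.09339
  (2,α): 0.07·log₂(0.3457) = -0.10727
  (2,β): 0.68·log₂(1.2420) = 0.21262
Sum = 0.3254 bits.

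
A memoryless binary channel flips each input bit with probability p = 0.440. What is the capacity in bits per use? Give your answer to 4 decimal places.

0.0104 bits

Binary symmetric channel: C = 1 − h₂(ε) where h₂ is the binary entropy function.
h₂(0.440) = −0.440·log₂0.440 − 0.560·log₂0.560 = 0.9896.
C = 1 − 0.9896 = 0.0104 bits per channel use.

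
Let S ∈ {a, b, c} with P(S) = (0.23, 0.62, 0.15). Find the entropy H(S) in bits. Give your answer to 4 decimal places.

1.3258 bits

H(S) = −Σ p·log₂ p.
  −(0.23)·log₂(0.23) = 0.48767
  −(0.62)·log₂(0.62) = 0.42759
  −(0.15)·log₂(0.15) = 0.41054
Sum: 0.48767 + 0.42759 + 0.41054 = 1.3258 bits.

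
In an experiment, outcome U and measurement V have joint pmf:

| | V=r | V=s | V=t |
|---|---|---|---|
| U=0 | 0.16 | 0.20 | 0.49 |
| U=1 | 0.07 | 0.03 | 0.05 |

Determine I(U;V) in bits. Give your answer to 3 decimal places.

Marginals: p(U) = (0.8500, 0.1500), p(V) = (0.2300, 0.2300, 0.5400).
I(U;V) = Σ p(x,y)·log₂[p(x,y)/(p(x)p(y))].
  (0,r): 0.16·log₂(0.8184) = -0.0463
  (0,s): 0.20·log₂(1.0230) = 0.0066
  (0,t): 0.49·log₂(1.0675) = 0.0462
  (1,r): 0.07·log₂(2.0290) = 0.0715
  (1,s): 0.03·log₂(0.8696) = -0.0060
  (1,t): 0.05·log₂(0.6173) = -0.0348
Sum = 0.037 bits.

0.037 bits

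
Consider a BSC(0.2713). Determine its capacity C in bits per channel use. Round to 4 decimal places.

0.1567 bits

Binary symmetric channel: C = 1 − h₂(ε) where h₂ is the binary entropy function.
h₂(0.2713) = −0.2713·log₂0.2713 − 0.7287·log₂0.7287 = 0.8433.
C = 1 − 0.8433 = 0.1567 bits per channel use.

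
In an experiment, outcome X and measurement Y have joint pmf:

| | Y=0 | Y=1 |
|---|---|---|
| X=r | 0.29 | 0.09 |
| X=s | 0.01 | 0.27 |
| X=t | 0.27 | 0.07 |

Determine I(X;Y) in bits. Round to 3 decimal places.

0.374 bits

Marginals: p(X) = (0.3800, 0.2800, 0.3400), p(Y) = (0.5700, 0.4300).
I(X;Y) = H(X) + H(Y) − H(X,Y).
H(X) = 1.5738, H(Y) = 0.9858, H(X,Y) = 2.1856.
I(X;Y) = 1.5738 + 0.9858 − 2.1856 = 0.374 bits.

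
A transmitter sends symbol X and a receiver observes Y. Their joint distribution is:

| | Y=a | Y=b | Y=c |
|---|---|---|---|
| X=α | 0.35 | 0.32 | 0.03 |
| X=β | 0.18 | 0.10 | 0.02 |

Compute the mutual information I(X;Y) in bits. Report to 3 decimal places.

0.010 bits

Marginals: p(X) = (0.7000, 0.3000), p(Y) = (0.5300, 0.4200, 0.0500).
I(X;Y) = H(X) + H(Y) − H(X,Y).
H(X) = 0.8813, H(Y) = 1.2272, H(X,Y) = 2.0983.
I(X;Y) = 0.8813 + 1.2272 − 2.0983 = 0.010 bits.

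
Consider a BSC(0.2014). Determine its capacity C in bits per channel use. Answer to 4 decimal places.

0.2753 bits

Binary symmetric channel: C = 1 − h₂(ε) where h₂ is the binary entropy function.
h₂(0.2014) = −0.2014·log₂0.2014 − 0.7986·log₂0.7986 = 0.7247.
C = 1 − 0.7247 = 0.2753 bits per channel use.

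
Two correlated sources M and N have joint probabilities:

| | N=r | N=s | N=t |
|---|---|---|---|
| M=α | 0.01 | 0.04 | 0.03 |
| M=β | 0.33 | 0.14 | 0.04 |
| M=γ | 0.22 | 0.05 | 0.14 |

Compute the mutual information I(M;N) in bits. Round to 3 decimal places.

Marginals: p(M) = (0.0800, 0.5100, 0.4100), p(N) = (0.5600, 0.2300, 0.2100).
I(M;N) = Σ p(x,y)·log₂[p(x,y)/(p(x)p(y))].
  (α,r): 0.01·log₂(0.2232) = -0.0216
  (α,s): 0.04·log₂(2.1739) = 0.0448
  (α,t): 0.03·log₂(1.7857) = 0.0251
  (β,r): 0.33·log₂(1.1555) = 0.0688
  (β,s): 0.14·log₂(1.1935) = 0.0357
  (β,t): 0.04·log₂(0.3735) = -0.0568
  (γ,r): 0.22·log₂(0.9582) = -0.0136
  (γ,s): 0.05·log₂(0.5302) = -0.0458
  (γ,t): 0.14·log₂(1.6260) = 0.0982
Sum = 0.135 bits.

0.135 bits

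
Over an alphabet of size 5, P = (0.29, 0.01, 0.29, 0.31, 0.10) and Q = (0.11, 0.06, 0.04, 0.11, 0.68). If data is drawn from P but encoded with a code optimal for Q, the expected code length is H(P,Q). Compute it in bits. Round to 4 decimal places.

H(P,Q) = −Σ p·log₂ q.
  −0.29·log₂(0.11) = 0.92348
  −0.01·log₂(0.06) = 0.04059
  −0.29·log₂(0.04) = 1.34672
  −0.31·log₂(0.11) = 0.98717
  −0.10·log₂(0.68) = 0.05564
H(P,Q) = 3.3536 bits.

3.3536 bits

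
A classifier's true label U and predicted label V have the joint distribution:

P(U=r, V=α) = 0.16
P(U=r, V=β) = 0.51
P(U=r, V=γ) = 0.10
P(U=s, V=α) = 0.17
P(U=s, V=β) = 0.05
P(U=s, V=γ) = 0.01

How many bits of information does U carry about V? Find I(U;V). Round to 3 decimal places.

Marginals: p(U) = (0.7700, 0.2300), p(V) = (0.3300, 0.5600, 0.1100).
I(U;V) = Σ p(x,y)·log₂[p(x,y)/(p(x)p(y))].
  (r,α): 0.16·log₂(0.6297) = -0.1068
  (r,β): 0.51·log₂(1.1827) = 0.1235
  (r,γ): 0.10·log₂(1.1806) = 0.0240
  (s,α): 0.17·log₂(2.2398) = 0.1978
  (s,β): 0.05·log₂(0.3882) = -0.0683
  (s,γ): 0.01·log₂(0.3953) = -0.0134
Sum = 0.157 bits.

0.157 bits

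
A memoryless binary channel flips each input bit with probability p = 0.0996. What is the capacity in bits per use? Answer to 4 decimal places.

0.5323 bits

Binary symmetric channel: C = 1 − h₂(ε) where h₂ is the binary entropy function.
h₂(0.0996) = −0.0996·log₂0.0996 − 0.9004·log₂0.9004 = 0.4677.
C = 1 − 0.4677 = 0.5323 bits per channel use.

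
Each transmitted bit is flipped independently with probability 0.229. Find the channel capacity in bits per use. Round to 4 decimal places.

Binary symmetric channel: C = 1 − h₂(ε) where h₂ is the binary entropy function.
h₂(0.229) = −0.229·log₂0.229 − 0.771·log₂0.771 = 0.7763.
C = 1 − 0.7763 = 0.2237 bits per channel use.

0.2237 bits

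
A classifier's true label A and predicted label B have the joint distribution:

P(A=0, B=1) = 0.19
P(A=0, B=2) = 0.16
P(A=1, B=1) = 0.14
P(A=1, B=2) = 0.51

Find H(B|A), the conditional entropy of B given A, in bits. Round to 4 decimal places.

Marginals: p(A) = (0.3500, 0.6500), p(B) = (0.3300, 0.6700).
H(B|A) = Σ p(A) · H(B|A=·).
  A=0: p=0.3500, H(B|A=0) = 0.9947
  A=1: p=0.6500, H(B|A=1) = 0.7516
Weighted sum = 0.8367 bits.

0.8367 bits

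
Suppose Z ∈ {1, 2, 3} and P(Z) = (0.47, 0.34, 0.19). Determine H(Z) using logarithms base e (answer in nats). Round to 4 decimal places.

H(Z) = −Σ p·ln p.
  −(0.47)·ln(0.47) = 0.35486
  −(0.34)·ln(0.34) = 0.36680
  −(0.19)·ln(0.19) = 0.31554
Sum: 0.35486 + 0.36680 + 0.31554 = 1.0372 nats.

1.0372 nats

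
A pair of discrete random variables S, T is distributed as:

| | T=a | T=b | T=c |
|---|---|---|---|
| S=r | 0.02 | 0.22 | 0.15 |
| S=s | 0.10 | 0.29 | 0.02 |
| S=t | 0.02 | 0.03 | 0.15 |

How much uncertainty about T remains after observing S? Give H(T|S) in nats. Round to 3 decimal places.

0.777 nats

Marginals: p(S) = (0.3900, 0.4100, 0.2000), p(T) = (0.1400, 0.5400, 0.3200).
H(T|S) = Σ p(S) · H(T|S=·).
  S=r: p=0.3900, H(T|S=r) = 0.8428
  S=s: p=0.4100, H(T|S=s) = 0.7364
  S=t: p=0.2000, H(T|S=t) = 0.7306
Weighted sum = 0.777 nats.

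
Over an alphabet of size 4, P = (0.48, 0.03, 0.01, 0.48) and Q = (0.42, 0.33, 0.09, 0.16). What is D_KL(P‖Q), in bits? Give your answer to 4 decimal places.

D(P‖Q) = Σ p·log₂(p/q).
  0.48·log₂(0.48/0.42) = 0.09247
  0.03·log₂(0.03/0.33) = -0.10378
  0.01·log₂(0.01/0.09) = -0.03170
  0.48·log₂(0.48/0.16) = 0.76078
D(P‖Q) = 0.7178 bits.

0.7178 bits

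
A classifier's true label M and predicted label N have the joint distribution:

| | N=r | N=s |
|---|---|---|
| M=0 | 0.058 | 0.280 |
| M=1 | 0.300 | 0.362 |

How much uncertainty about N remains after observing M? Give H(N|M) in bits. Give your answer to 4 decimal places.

0.8813 bits

Marginals: p(M) = (0.3380, 0.6620), p(N) = (0.3580, 0.6420).
H(N|M) = Σ p(M) · H(N|M=·).
  M=0: p=0.3380, H(N|M=0) = 0.6613
  M=1: p=0.6620, H(N|M=1) = 0.9937
Weighted sum = 0.8813 bits.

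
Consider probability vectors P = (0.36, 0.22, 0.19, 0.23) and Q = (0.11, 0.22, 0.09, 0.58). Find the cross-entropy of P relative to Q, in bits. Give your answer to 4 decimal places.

2.4678 bits

H(P,Q) = −Σ p·log₂ q.
  −0.36·log₂(0.11) = 1.14639
  −0.22·log₂(0.22) = 0.48057
  −0.19·log₂(0.09) = 0.66005
  −0.23·log₂(0.58) = 0.18075
H(P,Q) = 2.4678 bits.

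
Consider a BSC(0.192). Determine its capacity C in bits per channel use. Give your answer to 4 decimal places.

Binary symmetric channel: C = 1 − h₂(ε) where h₂ is the binary entropy function.
h₂(0.192) = −0.192·log₂0.192 − 0.808·log₂0.808 = 0.7056.
C = 1 − 0.7056 = 0.2944 bits per channel use.

0.2944 bits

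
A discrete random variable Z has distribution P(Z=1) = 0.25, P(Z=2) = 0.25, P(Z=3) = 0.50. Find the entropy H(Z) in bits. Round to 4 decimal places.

1.5000 bits

H(Z) = −Σ p·log₂ p.
  −(0.25)·log₂(0.25) = 0.50000
  −(0.25)·log₂(0.25) = 0.50000
  −(0.50)·log₂(0.50) = 0.50000
Sum: 0.50000 + 0.50000 + 0.50000 = 1.5000 bits.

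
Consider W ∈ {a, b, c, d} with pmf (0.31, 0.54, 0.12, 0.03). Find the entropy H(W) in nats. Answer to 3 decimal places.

1.055 nats

H(W) = −Σ p·ln p.
  −(0.31)·ln(0.31) = 0.3631
  −(0.54)·ln(0.54) = 0.3327
  −(0.12)·ln(0.12) = 0.2544
  −(0.03)·ln(0.03) = 0.1052
Sum: 0.3631 + 0.3327 + 0.2544 + 0.1052 = 1.055 nats.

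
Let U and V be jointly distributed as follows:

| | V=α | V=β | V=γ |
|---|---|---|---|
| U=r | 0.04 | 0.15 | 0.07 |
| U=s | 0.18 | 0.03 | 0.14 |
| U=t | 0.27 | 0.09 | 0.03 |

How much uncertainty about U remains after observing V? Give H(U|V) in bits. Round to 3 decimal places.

1.325 bits

Chain rule: H(U|V) = H(U,V) − H(V).
Marginals: p(U) = (0.2600, 0.3500, 0.3900), p(V) = (0.4900, 0.2700, 0.2400).
H(U,V) = 2.8335 bits; H(V) = 1.5084 bits.
H(U|V) = 2.8335 − 1.5084 = 1.325 bits.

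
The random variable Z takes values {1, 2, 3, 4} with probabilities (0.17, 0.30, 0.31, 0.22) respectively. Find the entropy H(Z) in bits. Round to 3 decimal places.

1.960 bits

H(Z) = −Σ p·log₂ p.
  −(0.17)·log₂(0.17) = 0.4346
  −(0.30)·log₂(0.30) = 0.5211
  −(0.31)·log₂(0.31) = 0.5238
  −(0.22)·log₂(0.22) = 0.4806
Sum: 0.4346 + 0.5211 + 0.5238 + 0.4806 = 1.960 bits.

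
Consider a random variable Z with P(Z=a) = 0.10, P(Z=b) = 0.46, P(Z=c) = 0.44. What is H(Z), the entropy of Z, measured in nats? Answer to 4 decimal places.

H(Z) = −Σ p·ln p.
  −(0.10)·ln(0.10) = 0.23026
  −(0.46)·ln(0.46) = 0.35720
  −(0.44)·ln(0.44) = 0.36123
Sum: 0.23026 + 0.35720 + 0.36123 = 0.9487 nats.

0.9487 nats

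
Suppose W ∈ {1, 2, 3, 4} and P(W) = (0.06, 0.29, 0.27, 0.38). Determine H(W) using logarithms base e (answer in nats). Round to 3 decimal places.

H(W) = −Σ p·ln p.
  −(0.06)·ln(0.06) = 0.1688
  −(0.29)·ln(0.29) = 0.3590
  −(0.27)·ln(0.27) = 0.3535
  −(0.38)·ln(0.38) = 0.3677
Sum: 0.1688 + 0.3590 + 0.3535 + 0.3677 = 1.249 nats.

1.249 nats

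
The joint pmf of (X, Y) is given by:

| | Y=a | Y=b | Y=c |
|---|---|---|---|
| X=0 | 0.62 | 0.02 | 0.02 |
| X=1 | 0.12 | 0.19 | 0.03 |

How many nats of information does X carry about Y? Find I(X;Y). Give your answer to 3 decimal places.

0.213 nats

Marginals: p(X) = (0.6600, 0.3400), p(Y) = (0.7400, 0.2100, 0.0500).
I(X;Y) = H(X) + H(Y) − H(X,Y).
H(X) = 0.6410, H(Y) = 0.7003, H(X,Y) = 1.1280.
I(X;Y) = 0.6410 + 0.7003 − 1.1280 = 0.213 nats.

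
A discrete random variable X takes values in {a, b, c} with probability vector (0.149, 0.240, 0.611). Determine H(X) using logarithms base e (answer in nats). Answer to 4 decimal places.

H(X) = −Σ p·ln p.
  −(0.149)·ln(0.149) = 0.28367
  −(0.240)·ln(0.240) = 0.34251
  −(0.611)·ln(0.611) = 0.30101
Sum: 0.28367 + 0.34251 + 0.30101 = 0.9272 nats.

0.9272 nats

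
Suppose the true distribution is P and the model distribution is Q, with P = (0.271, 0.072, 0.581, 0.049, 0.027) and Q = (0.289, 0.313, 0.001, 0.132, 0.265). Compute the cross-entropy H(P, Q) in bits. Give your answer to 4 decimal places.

H(P,Q) = −Σ p·log₂ q.
  −0.271·log₂(0.289) = 0.48532
  −0.072·log₂(0.313) = 0.12066
  −0.581·log₂(0.001) = 5.79012
  −0.049·log₂(0.132) = 0.14315
  −0.027·log₂(0.265) = 0.05173
H(P,Q) = 6.5910 bits.

6.5910 bits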